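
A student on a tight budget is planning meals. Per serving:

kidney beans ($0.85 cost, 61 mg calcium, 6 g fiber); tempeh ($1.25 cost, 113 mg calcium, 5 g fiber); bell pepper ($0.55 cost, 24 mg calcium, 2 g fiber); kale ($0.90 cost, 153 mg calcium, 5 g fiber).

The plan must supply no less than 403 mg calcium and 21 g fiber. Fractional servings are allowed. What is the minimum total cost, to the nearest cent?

$3.33

Minimising a linear cost over {calcium ≥ 403, fiber ≥ 21, servings ≥ 0} — the optimum is at a vertex, using one or two foods.
kidney beans only: max(403/61, 21/6) = 6.607 servings → $5.62.
tempeh only: max(403/113, 21/5) = 4.2 servings → $5.25.
bell pepper only: max(403/24, 21/2) = 16.79 servings → $9.24.
kale only: max(403/153, 21/5) = 4.2 servings → $3.78.
kidney beans + tempeh with both tight: 0.9598 servings and 3.048 servings → $4.63.
kidney beans + bell pepper: the both-tight solution has a negative serving — not a feasible corner.
kidney beans + kale with both tight: 1.954 servings and 1.855 servings → $3.33.
tempeh + bell pepper with both tight: 2.849 servings and 3.377 servings → $5.42.
tempeh + kale: intersection lies outside the first quadrant.
bell pepper + kale with both tight: 6.441 servings and 1.624 servings → $5.00.
The minimum over all feasible corners is $3.33.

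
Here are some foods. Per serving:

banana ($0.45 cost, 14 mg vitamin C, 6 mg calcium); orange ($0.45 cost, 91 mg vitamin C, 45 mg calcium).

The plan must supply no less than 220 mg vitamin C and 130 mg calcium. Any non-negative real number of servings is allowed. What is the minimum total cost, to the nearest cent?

$1.30

With two linear requirements the optimum uses one or two foods; enumerate the corners.
banana only: max(220/14, 130/6) = 21.67 servings → $9.75.
orange only: max(220/91, 130/45) = 2.889 servings → $1.30.
banana + orange: the both-tight solution has a negative serving — not a feasible corner.
So the least-cost plan costs $1.30.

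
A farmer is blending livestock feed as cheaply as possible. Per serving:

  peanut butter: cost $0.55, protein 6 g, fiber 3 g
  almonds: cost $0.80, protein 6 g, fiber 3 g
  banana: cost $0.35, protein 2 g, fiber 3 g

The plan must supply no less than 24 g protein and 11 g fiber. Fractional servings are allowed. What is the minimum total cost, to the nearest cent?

Two binding constraints pin down two serving amounts, so the optimal mix uses at most two foods. The candidates are each food alone (scaled to the tighter of protein/fiber) and each pair with both constraints tight.
peanut butter only: max(24/6, 11/3) = 4 servings → $2.20.
almonds only: max(24/6, 11/3) = 4 servings → $3.20.
banana only: max(24/2, 11/3) = 12 servings → $4.20.
peanut butter + almonds (both tight): parallel constraints — no distinct corner.
peanut butter + banana with both targets exact would need a negative amount; discard.
almonds + banana: the both-tight solution has a negative serving — not a feasible corner.
So the least-cost plan costs $2.20.

$2.20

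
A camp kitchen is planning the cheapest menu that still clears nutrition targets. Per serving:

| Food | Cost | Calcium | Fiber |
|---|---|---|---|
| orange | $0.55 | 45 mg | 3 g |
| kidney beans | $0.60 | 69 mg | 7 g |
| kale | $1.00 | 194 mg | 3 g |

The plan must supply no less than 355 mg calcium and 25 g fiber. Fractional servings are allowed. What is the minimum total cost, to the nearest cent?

$2.63

orange only: max(355/45, 25/3) = 8.333 servings → $4.58.
kidney beans only: max(355/69, 25/7) = 5.145 servings → $3.09.
kale only: max(355/194, 25/3) = 8.333 servings → $8.33.
orange + kidney beans with both tight: 7.037 servings and 0.5556 servings → $4.20.
orange + kale with both targets exact would need a negative amount; discard.
kidney beans + kale with both tight: 3.288 servings and 0.6603 servings → $2.63.
Cheapest feasible corner: $2.63.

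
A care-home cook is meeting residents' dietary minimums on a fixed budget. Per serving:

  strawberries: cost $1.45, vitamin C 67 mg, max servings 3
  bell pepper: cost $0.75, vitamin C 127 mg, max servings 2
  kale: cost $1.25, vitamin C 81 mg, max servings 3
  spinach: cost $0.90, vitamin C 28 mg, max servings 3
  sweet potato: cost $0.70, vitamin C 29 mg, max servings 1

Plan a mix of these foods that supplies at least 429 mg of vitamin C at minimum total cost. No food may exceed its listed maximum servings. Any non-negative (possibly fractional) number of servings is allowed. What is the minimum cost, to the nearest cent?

Cost per mg of vitamin C: bell pepper $0.0059, kale $0.0154, strawberries $0.0216, sweet potato $0.0241, spinach $0.0321.
Take 2 servings of bell pepper: +254.0 mg vitamin C for $1.50 (total $1.50, still need 175.0 mg).
Take 2.16 servings of kale: +175.0 mg vitamin C for $2.70 (total $4.20, still need 0.0 mg).
Filling from the cheapest source first is optimal under one linear minimum: $4.20.

$4.20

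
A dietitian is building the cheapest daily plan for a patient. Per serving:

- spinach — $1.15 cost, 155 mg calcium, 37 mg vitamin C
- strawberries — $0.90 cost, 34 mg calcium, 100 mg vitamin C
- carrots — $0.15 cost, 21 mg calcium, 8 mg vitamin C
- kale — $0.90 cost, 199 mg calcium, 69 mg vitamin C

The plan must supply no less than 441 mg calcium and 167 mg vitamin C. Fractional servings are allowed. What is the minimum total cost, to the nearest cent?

The cheapest plan sits at a corner of the feasible region — with two constraints it uses at most two foods.
spinach only: max(441/155, 167/37) = 4.514 servings → $5.19.
strawberries only: max(441/34, 167/100) = 12.97 servings → $11.67.
carrots only: max(441/21, 167/8) = 21 servings → $3.15.
kale only: max(441/199, 167/69) = 2.42 servings → $2.18.
spinach + strawberries with both tight: 2.698 servings and 0.6718 servings → $3.71.
spinach + carrots with both tight: 0.04536 servings and 20.67 servings → $3.15.
spinach + kale: intersection lies outside the first quadrant.
strawberries + carrots: intersection lies outside the first quadrant.
strawberries + kale with both tight: 0.1597 servings and 2.189 servings → $2.11.
carrots + kale with both tight: 19.61 servings and 0.1469 servings → $3.07.
Cheapest feasible corner: $2.11.

$2.11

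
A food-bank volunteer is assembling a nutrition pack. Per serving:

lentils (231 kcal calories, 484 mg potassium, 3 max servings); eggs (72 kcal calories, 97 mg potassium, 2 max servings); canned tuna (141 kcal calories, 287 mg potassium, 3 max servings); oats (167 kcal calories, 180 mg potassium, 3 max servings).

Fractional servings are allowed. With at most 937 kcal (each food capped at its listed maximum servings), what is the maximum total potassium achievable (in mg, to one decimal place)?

Potassium per kcal: lentils 2.095, canned tuna 2.035, eggs 1.347, oats 1.078.
Take 3 servings of lentils: uses 693 kcal, +1452.0 mg potassium (running total 1452.0 mg).
Take 1.73 servings of canned tuna: uses 244 kcal, +496.7 mg potassium (running total 1948.7 mg).
Greedy by best ratio exhausts the calories allowance optimally: 1948.7 mg.

1948.7 mg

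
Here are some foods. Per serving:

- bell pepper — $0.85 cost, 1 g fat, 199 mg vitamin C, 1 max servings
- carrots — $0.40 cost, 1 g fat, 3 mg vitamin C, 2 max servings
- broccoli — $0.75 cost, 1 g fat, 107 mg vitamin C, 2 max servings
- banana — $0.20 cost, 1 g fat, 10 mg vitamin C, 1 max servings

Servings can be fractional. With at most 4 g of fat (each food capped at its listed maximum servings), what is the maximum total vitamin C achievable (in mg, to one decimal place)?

Vitamin C per g fat: bell pepper 199, broccoli 107, banana 10, carrots 3.
Take 1 serving of bell pepper: uses 1 g fat, +199.0 mg vitamin C (running total 199.0 mg).
Take 2 servings of broccoli: uses 2 g fat, +214.0 mg vitamin C (running total 413.0 mg).
Take 1 serving of banana: uses 1 g fat, +10.0 mg vitamin C (running total 423.0 mg).
Greedy by best ratio exhausts the fat allowance optimally: 423.0 mg.

423.0 mg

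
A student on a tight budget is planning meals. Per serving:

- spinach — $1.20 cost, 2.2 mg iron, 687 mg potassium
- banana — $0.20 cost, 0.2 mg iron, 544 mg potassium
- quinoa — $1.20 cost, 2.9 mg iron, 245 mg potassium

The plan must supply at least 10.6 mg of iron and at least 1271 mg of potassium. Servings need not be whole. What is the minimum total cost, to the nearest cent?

$4.47

Minimising a linear cost over {iron ≥ 10.6, potassium ≥ 1271, servings ≥ 0} — the optimum is at a vertex, using one or two foods.
spinach only: max(10.6/2.2, 1271/687) = 4.818 servings → $5.78.
banana only: max(10.6/0.2, 1271/544) = 53 servings → $10.60.
quinoa only: max(10.6/2.9, 1271/245) = 5.188 servings → $6.23.
spinach + banana with both targets exact would need a negative amount; discard.
spinach + quinoa with both tight: 0.7493 servings and 3.087 servings → $4.60.
banana + quinoa with both tight: 0.7124 servings and 3.606 servings → $4.47.
So the least-cost plan costs $4.47.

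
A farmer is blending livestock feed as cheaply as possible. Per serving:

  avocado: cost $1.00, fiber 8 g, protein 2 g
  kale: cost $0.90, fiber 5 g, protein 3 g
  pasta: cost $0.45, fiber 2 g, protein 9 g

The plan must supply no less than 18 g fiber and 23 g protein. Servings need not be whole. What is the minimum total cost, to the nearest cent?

For a min-cost LP with two ≥-constraints, a basic feasible solution has at most two positive variables.
avocado only: max(18/8, 23/2) = 11.5 servings → $11.50.
kale only: max(18/5, 23/3) = 7.667 servings → $6.90.
pasta only: max(18/2, 23/9) = 9 servings → $4.05.
avocado + kale: the both-tight solution has a negative serving — not a feasible corner.
avocado + pasta with both tight: 1.706 servings and 2.176 servings → $2.69.
kale + pasta with both tight: 2.974 servings and 1.564 servings → $3.38.
The minimum over all feasible corners is $2.69.

$2.69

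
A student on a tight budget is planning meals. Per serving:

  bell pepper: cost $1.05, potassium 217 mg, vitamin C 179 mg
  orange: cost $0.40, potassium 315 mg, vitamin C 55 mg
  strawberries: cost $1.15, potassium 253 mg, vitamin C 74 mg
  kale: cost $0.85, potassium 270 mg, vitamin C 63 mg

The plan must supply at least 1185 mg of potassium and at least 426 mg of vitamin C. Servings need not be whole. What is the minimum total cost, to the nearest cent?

$2.71

Minimising a linear cost over {potassium ≥ 1185, vitamin C ≥ 426, servings ≥ 0} — the optimum is at a vertex, using one or two foods.
bell pepper only: max(1185/217, 426/179) = 5.461 servings → $5.73.
orange only: max(1185/315, 426/55) = 7.745 servings → $3.10.
strawberries only: max(1185/253, 426/74) = 5.757 servings → $6.62.
kale only: max(1185/270, 426/63) = 6.762 servings → $5.75.
bell pepper + orange with both tight: 1.553 servings and 2.692 servings → $2.71.
bell pepper + strawberries with both tight: 0.6873 servings and 4.094 servings → $5.43.
bell pepper + kale with both tight: 1.165 servings and 3.453 servings → $4.16.
orange + strawberries: intersection lies outside the first quadrant.
orange + kale: the both-tight solution has a negative serving — not a feasible corner.
strawberries + kale: the both-tight solution has a negative serving — not a feasible corner.
Cheapest feasible corner: $2.71.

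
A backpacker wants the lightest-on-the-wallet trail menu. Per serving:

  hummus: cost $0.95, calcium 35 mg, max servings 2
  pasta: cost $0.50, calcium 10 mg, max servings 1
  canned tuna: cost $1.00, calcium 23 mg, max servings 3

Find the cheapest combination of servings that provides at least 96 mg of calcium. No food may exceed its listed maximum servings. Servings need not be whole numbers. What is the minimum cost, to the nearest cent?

Cost per mg of calcium: hummus $0.0271, canned tuna $0.0435, pasta $0.0500.
Take 2 servings of hummus: +70.0 mg calcium for $1.90 (total $1.90, still need 26.0 mg).
Take 1.13 servings of canned tuna: +26.0 mg calcium for $1.13 (total $3.03, still need 0.0 mg).
Greedy by cheapest-per-mg is optimal for a single linear constraint, so the minimum cost is $3.03.

$3.03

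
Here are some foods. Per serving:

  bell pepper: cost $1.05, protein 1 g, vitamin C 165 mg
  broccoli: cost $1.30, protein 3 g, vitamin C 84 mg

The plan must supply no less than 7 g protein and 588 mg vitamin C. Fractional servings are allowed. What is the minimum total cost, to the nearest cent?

$4.80

The cheapest plan sits at a corner of the feasible region — with two constraints it uses at most two foods.
bell pepper only: max(7/1, 588/165) = 7 servings → $7.35.
broccoli only: max(7/3, 588/84) = 7 servings → $9.10.
bell pepper + broccoli with both tight: 2.861 servings and 1.38 servings → $4.80.
The minimum over all feasible corners is $4.80.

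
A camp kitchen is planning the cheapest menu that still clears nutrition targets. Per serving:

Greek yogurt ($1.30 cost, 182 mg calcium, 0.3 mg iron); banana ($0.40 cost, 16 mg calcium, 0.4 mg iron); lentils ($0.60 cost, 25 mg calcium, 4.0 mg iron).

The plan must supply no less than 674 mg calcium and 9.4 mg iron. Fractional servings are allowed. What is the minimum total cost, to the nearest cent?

Two binding constraints pin down two serving amounts, so the optimal mix uses at most two foods. The candidates are each food alone (scaled to the tighter of calcium/iron) and each pair with both constraints tight.
Greek yogurt only: max(674/182, 9.4/0.3) = 31.33 servings → $40.73.
banana only: max(674/16, 9.4/0.4) = 42.12 servings → $16.85.
lentils only: max(674/25, 9.4/4.0) = 26.96 servings → $16.18.
Greek yogurt + banana with both tight: 1.753 servings and 22.19 servings → $11.15.
Greek yogurt + lentils with both tight: 3.416 servings and 2.094 servings → $5.70.
banana + lentils: the both-tight solution has a negative serving — not a feasible corner.
So the least-cost plan costs $5.70.

$5.70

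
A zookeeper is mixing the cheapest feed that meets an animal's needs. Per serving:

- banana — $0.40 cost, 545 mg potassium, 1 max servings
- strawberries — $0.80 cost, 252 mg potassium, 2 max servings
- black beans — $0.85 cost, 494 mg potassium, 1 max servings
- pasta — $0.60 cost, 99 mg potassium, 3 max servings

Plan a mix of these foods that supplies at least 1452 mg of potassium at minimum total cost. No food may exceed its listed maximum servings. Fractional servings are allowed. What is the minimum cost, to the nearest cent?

$2.56

Cost per mg of potassium: banana $0.0007, black beans $0.0017, strawberries $0.0032, pasta $0.0061.
Take 1 serving of banana: +545.0 mg potassium for $0.40 (total $0.40, still need 907.0 mg).
Take 1 serving of black beans: +494.0 mg potassium for $0.85 (total $1.25, still need 413.0 mg).
Take 1.639 servings of strawberries: +413.0 mg potassium for $1.31 (total $2.56, still need 0.0 mg).
Filling from the cheapest source first is optimal under one linear minimum: $2.56.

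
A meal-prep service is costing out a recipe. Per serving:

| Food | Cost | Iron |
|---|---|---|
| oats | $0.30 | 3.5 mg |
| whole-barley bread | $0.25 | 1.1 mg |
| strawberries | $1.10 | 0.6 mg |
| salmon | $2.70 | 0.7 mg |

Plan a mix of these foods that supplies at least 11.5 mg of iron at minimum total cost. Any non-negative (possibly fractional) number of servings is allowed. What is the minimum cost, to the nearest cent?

$0.99

Cost per mg of iron: oats $0.0857, whole-barley bread $0.2273, strawberries $1.8333, salmon $3.8571.
With no serving limits, use only oats: 11.5 mg / 3.5 mg = 3.286 servings × $0.30 = $0.99.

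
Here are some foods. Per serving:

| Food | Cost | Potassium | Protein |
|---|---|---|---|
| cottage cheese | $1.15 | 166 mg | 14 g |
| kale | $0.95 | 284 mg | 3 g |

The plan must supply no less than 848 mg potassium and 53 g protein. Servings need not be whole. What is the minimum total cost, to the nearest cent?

A basic optimal solution has at most two foods positive. Try each food alone and each pair with both targets met exactly.
cottage cheese only: max(848/166, 53/14) = 5.108 servings → $5.87.
kale only: max(848/284, 53/3) = 17.67 servings → $16.78.
cottage cheese + kale with both tight: 3.596 servings and 0.8838 servings → $4.98.
So the least-cost plan costs $4.98.

$4.98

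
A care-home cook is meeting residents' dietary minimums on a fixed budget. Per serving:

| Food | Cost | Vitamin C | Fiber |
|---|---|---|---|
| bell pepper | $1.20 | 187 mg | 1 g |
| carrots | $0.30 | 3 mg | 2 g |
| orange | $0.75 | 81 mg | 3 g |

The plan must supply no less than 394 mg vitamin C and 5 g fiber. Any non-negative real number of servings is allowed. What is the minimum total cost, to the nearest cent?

$2.79

The cheapest plan sits at a corner of the feasible region — with two constraints it uses at most two foods.
bell pepper only: max(394/187, 5/1) = 5 servings → $6.00.
carrots only: max(394/3, 5/2) = 131.3 servings → $39.40.
orange only: max(394/81, 5/3) = 4.864 servings → $3.65.
bell pepper + carrots with both tight: 2.084 servings and 1.458 servings → $2.94.
bell pepper + orange with both tight: 1.619 servings and 1.127 servings → $2.79.
carrots + orange: intersection lies outside the first quadrant.
So the least-cost plan costs $2.79.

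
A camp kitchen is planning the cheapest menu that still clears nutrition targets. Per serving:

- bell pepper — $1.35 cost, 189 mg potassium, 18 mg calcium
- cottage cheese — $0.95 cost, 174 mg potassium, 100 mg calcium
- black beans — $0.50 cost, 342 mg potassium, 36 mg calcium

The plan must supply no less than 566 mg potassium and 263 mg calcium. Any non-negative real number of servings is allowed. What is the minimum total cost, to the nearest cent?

The cheapest plan sits at a corner of the feasible region — with two constraints it uses at most two foods.
bell pepper only: max(566/189, 263/18) = 14.61 servings → $19.73.
cottage cheese only: max(566/174, 263/100) = 3.253 servings → $3.09.
black beans only: max(566/342, 263/36) = 7.306 servings → $3.65.
bell pepper + cottage cheese with both tight: 0.6873 servings and 2.506 servings → $3.31.
bell pepper + black beans: intersection lies outside the first quadrant.
cottage cheese + black beans with both tight: 2.49 servings and 0.388 servings → $2.56.
The minimum over all feasible corners is $2.56.

$2.56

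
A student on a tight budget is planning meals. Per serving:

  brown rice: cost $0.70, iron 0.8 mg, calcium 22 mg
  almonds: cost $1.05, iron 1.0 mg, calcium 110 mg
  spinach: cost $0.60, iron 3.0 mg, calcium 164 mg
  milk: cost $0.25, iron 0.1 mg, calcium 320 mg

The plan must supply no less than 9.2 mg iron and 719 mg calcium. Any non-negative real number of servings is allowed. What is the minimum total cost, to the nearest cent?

$2.00

brown rice only: max(9.2/0.8, 719/22) = 32.68 servings → $22.88.
almonds only: max(9.2/1.0, 719/110) = 9.2 servings → $9.66.
spinach only: max(9.2/3.0, 719/164) = 4.384 servings → $2.63.
milk only: max(9.2/0.1, 719/320) = 92 servings → $23.00.
brown rice + almonds with both tight: 4.439 servings and 5.648 servings → $9.04.
brown rice + spinach with both targets exact would need a negative amount; discard.
brown rice + milk with both tight: 11.32 servings and 1.469 servings → $8.29.
almonds + spinach with both tight: 3.905 servings and 1.765 servings → $5.16.
almonds + milk: intersection lies outside the first quadrant.
spinach + milk with both tight: 3.044 servings and 0.6869 servings → $2.00.
Cheapest feasible corner: $2.00.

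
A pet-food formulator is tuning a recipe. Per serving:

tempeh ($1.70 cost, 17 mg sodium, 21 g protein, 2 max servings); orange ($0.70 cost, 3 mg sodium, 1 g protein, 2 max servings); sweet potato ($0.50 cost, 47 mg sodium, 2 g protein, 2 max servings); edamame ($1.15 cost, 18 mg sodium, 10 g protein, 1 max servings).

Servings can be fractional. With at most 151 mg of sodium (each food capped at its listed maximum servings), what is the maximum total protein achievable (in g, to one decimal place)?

58.0 g

Protein per mg sodium: tempeh 1.235, edamame 0.5556, orange 0.3333, sweet potato 0.04255.
Take 2 servings of tempeh: uses 34 mg sodium, +42.0 g protein (running total 42.0 g).
Take 1 serving of edamame: uses 18 mg sodium, +10.0 g protein (running total 52.0 g).
Take 2 servings of orange: uses 6 mg sodium, +2.0 g protein (running total 54.0 g).
Take 1.979 servings of sweet potato: uses 93 mg sodium, +4.0 g protein (running total 58.0 g).
Filling greedily by protein-per-mg sodium is optimal for one linear limit, giving 58.0 g.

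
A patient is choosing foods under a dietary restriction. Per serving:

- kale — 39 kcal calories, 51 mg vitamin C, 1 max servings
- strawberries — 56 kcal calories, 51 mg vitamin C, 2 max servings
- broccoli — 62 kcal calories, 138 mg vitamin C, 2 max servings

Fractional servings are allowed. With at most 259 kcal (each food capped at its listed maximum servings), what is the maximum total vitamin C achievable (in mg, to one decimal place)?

414.4 mg

Vitamin C per kcal: broccoli 2.226, kale 1.308, strawberries 0.9107.
Take 2 servings of broccoli: uses 124 kcal, +276.0 mg vitamin C (running total 276.0 mg).
Take 1 serving of kale: uses 39 kcal, +51.0 mg vitamin C (running total 327.0 mg).
Take 1.714 servings of strawberries: uses 96 kcal, +87.4 mg vitamin C (running total 414.4 mg).
Greedy by best ratio exhausts the calories allowance optimally: 414.4 mg.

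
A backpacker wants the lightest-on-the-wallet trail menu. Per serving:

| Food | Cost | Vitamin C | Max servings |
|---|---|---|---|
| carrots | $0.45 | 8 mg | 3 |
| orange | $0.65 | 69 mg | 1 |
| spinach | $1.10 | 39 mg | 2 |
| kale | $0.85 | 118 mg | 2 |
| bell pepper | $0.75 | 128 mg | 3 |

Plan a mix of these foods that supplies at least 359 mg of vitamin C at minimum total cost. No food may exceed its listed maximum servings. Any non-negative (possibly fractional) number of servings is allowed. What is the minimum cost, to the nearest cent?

$2.10

Cost per mg of vitamin C: bell pepper $0.0059, kale $0.0072, orange $0.0094, spinach $0.0282, carrots $0.0563.
Take 2.805 servings of bell pepper: +359.0 mg vitamin C for $2.10 (total $2.10, still need 0.0 mg).
Filling from the cheapest source first is optimal under one linear minimum: $2.10.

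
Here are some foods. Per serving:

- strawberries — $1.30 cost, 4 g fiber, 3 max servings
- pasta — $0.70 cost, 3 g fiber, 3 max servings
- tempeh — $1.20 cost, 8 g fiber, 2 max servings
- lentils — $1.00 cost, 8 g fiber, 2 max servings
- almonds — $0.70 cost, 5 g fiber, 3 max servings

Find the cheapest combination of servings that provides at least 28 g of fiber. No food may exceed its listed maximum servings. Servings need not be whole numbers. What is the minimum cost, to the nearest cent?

Cost per g of fiber: lentils $0.1250, almonds $0.1400, tempeh $0.1500, pasta $0.2333, strawberries $0.3250.
Take 2 servings of lentils: +16.0 g fiber for $2.00 (total $2.00, still need 12.0 g).
Take 2.4 servings of almonds: +12.0 g fiber for $1.68 (total $3.68, still need 0.0 g).
Greedy by cheapest-per-g is optimal for a single linear constraint, so the minimum cost is $3.68.

$3.68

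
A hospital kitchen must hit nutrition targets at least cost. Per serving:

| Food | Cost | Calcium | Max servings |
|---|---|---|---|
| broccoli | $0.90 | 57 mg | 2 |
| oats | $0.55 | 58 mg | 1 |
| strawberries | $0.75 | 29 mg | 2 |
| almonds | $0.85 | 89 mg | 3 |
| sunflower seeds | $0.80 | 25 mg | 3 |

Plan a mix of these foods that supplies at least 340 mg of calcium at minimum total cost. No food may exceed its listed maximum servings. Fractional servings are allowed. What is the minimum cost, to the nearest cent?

$3.34

Cost per mg of calcium: oats $0.0095, almonds $0.0096, broccoli $0.0158, strawberries $0.0259, sunflower seeds $0.0320.
Take 1 serving of oats: +58.0 mg calcium for $0.55 (total $0.55, still need 282.0 mg).
Take 3 servings of almonds: +267.0 mg calcium for $2.55 (total $3.10, still need 15.0 mg).
Take 0.2632 servings of broccoli: +15.0 mg calcium for $0.24 (total $3.34, still need 0.0 mg).
Greedy by cheapest-per-mg is optimal for a single linear constraint, so the minimum cost is $3.34.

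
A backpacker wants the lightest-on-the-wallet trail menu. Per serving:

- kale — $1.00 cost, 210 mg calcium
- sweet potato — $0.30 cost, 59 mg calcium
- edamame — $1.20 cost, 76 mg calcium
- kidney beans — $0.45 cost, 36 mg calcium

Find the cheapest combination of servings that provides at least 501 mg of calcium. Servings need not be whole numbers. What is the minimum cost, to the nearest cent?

$2.39

Cost per mg of calcium: kale $0.0048, sweet potato $0.0051, kidney beans $0.0125, edamame $0.0158.
With no serving limits, use only kale: 501 mg / 210 mg = 2.386 servings × $1.00 = $2.39.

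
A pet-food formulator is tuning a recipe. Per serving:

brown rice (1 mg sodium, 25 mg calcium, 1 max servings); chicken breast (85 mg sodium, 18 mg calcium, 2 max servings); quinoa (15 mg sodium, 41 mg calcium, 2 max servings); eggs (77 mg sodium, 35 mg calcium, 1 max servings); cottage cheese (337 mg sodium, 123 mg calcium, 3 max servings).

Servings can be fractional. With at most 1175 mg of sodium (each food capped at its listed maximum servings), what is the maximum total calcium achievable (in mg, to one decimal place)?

Calcium per mg sodium: brown rice 25, quinoa 2.733, eggs 0.4545, cottage cheese 0.365, chicken breast 0.2118.
Take 1 serving of brown rice: uses 1 mg sodium, +25.0 mg calcium (running total 25.0 mg).
Take 2 servings of quinoa: uses 30 mg sodium, +82.0 mg calcium (running total 107.0 mg).
Take 1 serving of eggs: uses 77 mg sodium, +35.0 mg calcium (running total 142.0 mg).
Take 3 servings of cottage cheese: uses 1011 mg sodium, +369.0 mg calcium (running total 511.0 mg).
Take 0.6588 servings of chicken breast: uses 56 mg sodium, +11.9 mg calcium (running total 522.9 mg).
Filling greedily by calcium-per-mg sodium is optimal for one linear limit, giving 522.9 mg.

522.9 mg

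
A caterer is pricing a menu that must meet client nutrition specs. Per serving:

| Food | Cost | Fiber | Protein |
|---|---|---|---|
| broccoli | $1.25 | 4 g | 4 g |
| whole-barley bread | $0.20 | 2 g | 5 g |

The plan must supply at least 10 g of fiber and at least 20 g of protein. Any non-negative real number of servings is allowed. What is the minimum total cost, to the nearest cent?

$1.00

A basic optimal solution has at most two foods positive. Try each food alone and each pair with both targets met exactly.
broccoli only: max(10/4, 20/4) = 5 servings → $6.25.
whole-barley bread only: max(10/2, 20/5) = 5 servings → $1.00.
broccoli + whole-barley bread with both tight: 0.8333 servings and 3.333 servings → $1.71.
So the least-cost plan costs $1.00.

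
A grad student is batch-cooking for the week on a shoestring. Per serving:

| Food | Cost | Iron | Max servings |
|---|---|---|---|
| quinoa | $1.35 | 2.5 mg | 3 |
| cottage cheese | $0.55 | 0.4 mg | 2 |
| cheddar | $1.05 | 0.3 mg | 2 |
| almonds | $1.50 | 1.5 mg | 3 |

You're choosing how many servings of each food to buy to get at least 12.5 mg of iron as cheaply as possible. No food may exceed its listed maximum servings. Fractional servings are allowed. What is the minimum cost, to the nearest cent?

Cost per mg of iron: quinoa $0.5400, almonds $1.0000, cottage cheese $1.3750, cheddar $3.5000.
Take 3 servings of quinoa: +7.5 mg iron for $4.05 (total $4.05, still need 5.0 mg).
Take 3 servings of almonds: +4.5 mg iron for $4.50 (total $8.55, still need 0.5 mg).
Take 1.25 servings of cottage cheese: +0.5 mg iron for $0.69 (total $9.24, still need 0.0 mg).
Greedy by cheapest-per-mg is optimal for a single linear constraint, so the minimum cost is $9.24.

$9.24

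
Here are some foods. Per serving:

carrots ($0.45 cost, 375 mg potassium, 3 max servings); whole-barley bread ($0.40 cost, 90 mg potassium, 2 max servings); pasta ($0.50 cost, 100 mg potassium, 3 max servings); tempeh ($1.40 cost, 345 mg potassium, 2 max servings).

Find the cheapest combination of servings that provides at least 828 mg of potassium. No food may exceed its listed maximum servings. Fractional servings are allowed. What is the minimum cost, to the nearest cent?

Cost per mg of potassium: carrots $0.0012, tempeh $0.0041, whole-barley bread $0.0044, pasta $0.0050.
Take 2.208 servings of carrots: +828.0 mg potassium for $0.99 (total $0.99, still need 0.0 mg).
Filling from the cheapest source first is optimal under one linear minimum: $0.99.

$0.99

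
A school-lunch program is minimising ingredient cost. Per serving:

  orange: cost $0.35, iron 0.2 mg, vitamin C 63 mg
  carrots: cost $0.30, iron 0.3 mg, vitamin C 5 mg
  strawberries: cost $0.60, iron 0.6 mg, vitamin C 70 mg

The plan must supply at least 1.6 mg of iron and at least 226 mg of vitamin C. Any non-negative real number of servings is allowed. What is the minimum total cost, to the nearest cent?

orange only: max(1.6/0.2, 226/63) = 8 servings → $2.80.
carrots only: max(1.6/0.3, 226/5) = 45.2 servings → $13.56.
strawberries only: max(1.6/0.6, 226/70) = 3.229 servings → $1.94.
orange + carrots with both tight: 3.341 servings and 3.106 servings → $2.10.
orange + strawberries with both tight: 0.9916 servings and 2.336 servings → $1.75.
carrots + strawberries with both targets exact would need a negative amount; discard.
So the least-cost plan costs $1.75.

$1.75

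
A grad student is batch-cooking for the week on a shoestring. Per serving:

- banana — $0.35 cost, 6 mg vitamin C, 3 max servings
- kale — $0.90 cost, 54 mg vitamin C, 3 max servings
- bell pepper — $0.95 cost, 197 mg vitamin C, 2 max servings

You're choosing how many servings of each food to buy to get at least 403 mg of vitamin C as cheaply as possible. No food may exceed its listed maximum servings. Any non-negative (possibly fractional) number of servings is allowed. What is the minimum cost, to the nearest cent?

Cost per mg of vitamin C: bell pepper $0.0048, kale $0.0167, banana $0.0583.
Take 2 servings of bell pepper: +394.0 mg vitamin C for $1.90 (total $1.90, still need 9.0 mg).
Take 0.1667 servings of kale: +9.0 mg vitamin C for $0.15 (total $2.05, still need 0.0 mg).
Filling from the cheapest source first is optimal under one linear minimum: $2.05.

$2.05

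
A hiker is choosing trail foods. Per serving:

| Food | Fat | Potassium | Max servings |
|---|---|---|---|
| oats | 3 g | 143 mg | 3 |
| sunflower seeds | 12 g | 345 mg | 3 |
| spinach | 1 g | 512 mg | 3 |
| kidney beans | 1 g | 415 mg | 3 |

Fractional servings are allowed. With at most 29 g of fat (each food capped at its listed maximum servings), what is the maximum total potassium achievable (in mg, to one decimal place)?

3612.5 mg

Potassium per g fat: spinach 512, kidney beans 415, oats 47.67, sunflower seeds 28.75.
Take 3 servings of spinach: uses 3 g fat, +1536.0 mg potassium (running total 1536.0 mg).
Take 3 servings of kidney beans: uses 3 g fat, +1245.0 mg potassium (running total 2781.0 mg).
Take 3 servings of oats: uses 9 g fat, +429.0 mg potassium (running total 3210.0 mg).
Take 1.167 servings of sunflower seeds: uses 14 g fat, +402.5 mg potassium (running total 3612.5 mg).
Filling greedily by potassium-per-g fat is optimal for one linear limit, giving 3612.5 mg.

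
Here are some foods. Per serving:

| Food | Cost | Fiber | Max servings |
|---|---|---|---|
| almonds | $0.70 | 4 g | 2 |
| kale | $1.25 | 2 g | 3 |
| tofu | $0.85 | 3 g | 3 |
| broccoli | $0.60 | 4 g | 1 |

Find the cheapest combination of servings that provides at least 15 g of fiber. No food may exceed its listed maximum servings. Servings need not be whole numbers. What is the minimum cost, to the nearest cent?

Cost per g of fiber: broccoli $0.1500, almonds $0.1750, tofu $0.2833, kale $0.6250.
Take 1 serving of broccoli: +4.0 g fiber for $0.60 (total $0.60, still need 11.0 g).
Take 2 servings of almonds: +8.0 g fiber for $1.40 (total $2.00, still need 3.0 g).
Take 1 serving of tofu: +3.0 g fiber for $0.85 (total $2.85, still need 0.0 g).
Filling from the cheapest source first is optimal under one linear minimum: $2.85.

$2.85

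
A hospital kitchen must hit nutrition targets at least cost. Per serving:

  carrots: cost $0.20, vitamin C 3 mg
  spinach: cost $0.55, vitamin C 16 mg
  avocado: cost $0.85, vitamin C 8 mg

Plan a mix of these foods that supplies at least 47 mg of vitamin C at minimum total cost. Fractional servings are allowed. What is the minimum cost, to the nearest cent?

$1.62

Cost per mg of vitamin C: spinach $0.0344, carrots $0.0667, avocado $0.1062.
With no serving limits, use only spinach: 47 mg / 16 mg = 2.938 servings × $0.55 = $1.62.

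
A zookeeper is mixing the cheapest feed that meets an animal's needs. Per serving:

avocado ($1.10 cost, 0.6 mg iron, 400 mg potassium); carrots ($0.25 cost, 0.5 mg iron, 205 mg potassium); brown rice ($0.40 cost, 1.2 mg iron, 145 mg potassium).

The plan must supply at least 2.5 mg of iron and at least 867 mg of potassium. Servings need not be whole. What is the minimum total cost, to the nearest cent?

An LP optimum is at a vertex; with two nutrient constraints at most two foods are used. Check each candidate.
avocado only: max(2.5/0.6, 867/400) = 4.167 servings → $4.58.
carrots only: max(2.5/0.5, 867/205) = 5 servings → $1.25.
brown rice only: max(2.5/1.2, 867/145) = 5.979 servings → $2.39.
avocado + carrots: intersection lies outside the first quadrant.
avocado + brown rice with both tight: 1.725 servings and 1.221 servings → $2.39.
carrots + brown rice with both tight: 3.907 servings and 0.4553 servings → $1.16.
The minimum over all feasible corners is $1.16.

$1.16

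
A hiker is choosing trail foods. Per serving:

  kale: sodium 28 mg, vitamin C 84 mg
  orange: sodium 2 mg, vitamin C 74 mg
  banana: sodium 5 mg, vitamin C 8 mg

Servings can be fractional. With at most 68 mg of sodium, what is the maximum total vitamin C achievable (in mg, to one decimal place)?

2516.0 mg

Vitamin C per mg sodium: orange 37, kale 3, banana 1.6.
With no serving limits, spend the whole sodium allowance on orange: 68 mg / 2 mg × 74 mg = 2516.0 mg.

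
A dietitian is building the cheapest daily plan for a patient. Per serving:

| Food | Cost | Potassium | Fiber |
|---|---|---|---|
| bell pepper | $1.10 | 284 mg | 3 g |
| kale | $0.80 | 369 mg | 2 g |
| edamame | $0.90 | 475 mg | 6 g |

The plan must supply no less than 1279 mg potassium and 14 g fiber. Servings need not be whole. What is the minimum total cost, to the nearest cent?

Check every corner: each single food scaled to meet both minima, and each pair solved so both constraints bind.
bell pepper only: max(1279/284, 14/3) = 4.667 servings → $5.13.
kale only: max(1279/369, 14/2) = 7 servings → $5.60.
edamame only: max(1279/475, 14/6) = 2.693 servings → $2.42.
bell pepper + kale: the both-tight solution has a negative serving — not a feasible corner.
bell pepper + edamame with both tight: 3.67 servings and 0.4982 servings → $4.49.
kale + edamame with both tight: 0.8101 servings and 2.063 servings → $2.51.
So the least-cost plan costs $2.42.

$2.42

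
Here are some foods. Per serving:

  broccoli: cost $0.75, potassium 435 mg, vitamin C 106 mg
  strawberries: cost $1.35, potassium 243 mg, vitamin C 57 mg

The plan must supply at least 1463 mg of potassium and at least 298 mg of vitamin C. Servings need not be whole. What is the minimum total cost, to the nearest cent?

For a min-cost LP with two ≥-constraints, a basic feasible solution has at most two positive variables.
broccoli only: max(1463/435, 298/106) = 3.363 servings → $2.52.
strawberries only: max(1463/243, 298/57) = 6.021 servings → $8.13.
broccoli + strawberries: the both-tight solution has a negative serving — not a feasible corner.
The minimum over all feasible corners is $2.52.

$2.52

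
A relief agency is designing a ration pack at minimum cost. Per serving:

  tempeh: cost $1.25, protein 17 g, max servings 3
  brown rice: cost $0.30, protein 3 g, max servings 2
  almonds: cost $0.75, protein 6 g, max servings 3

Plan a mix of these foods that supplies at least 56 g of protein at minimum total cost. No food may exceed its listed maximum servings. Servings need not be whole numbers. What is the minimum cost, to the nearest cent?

$4.25

Cost per g of protein: tempeh $0.0735, brown rice $0.1000, almonds $0.1250.
Take 3 servings of tempeh: +51.0 g protein for $3.75 (total $3.75, still need 5.0 g).
Take 1.667 servings of brown rice: +5.0 g protein for $0.50 (total $4.25, still need 0.0 g).
Filling from the cheapest source first is optimal under one linear minimum: $4.25.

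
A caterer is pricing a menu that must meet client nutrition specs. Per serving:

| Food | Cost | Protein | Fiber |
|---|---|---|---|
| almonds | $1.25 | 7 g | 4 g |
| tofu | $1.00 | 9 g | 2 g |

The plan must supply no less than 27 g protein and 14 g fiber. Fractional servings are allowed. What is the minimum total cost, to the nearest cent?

With two linear requirements the optimum uses one or two foods; enumerate the corners.
almonds only: max(27/7, 14/4) = 3.857 servings → $4.82.
tofu only: max(27/9, 14/2) = 7 servings → $7.00.
almonds + tofu with both tight: 3.273 servings and 0.4545 servings → $4.55.
So the least-cost plan costs $4.55.

$4.55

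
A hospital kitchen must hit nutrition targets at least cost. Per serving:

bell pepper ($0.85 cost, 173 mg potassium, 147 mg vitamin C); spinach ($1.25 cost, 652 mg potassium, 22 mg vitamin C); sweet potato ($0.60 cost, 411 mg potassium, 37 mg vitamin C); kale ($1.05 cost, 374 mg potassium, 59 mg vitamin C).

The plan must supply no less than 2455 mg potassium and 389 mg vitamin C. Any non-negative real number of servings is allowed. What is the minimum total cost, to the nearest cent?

$4.35

At the optimum either one food covers both requirements or two foods hit both targets exactly; no other combination can be cheaper.
bell pepper only: max(2455/173, 389/147) = 14.19 servings → $12.06.
spinach only: max(2455/652, 389/22) = 17.68 servings → $22.10.
sweet potato only: max(2455/411, 389/37) = 10.51 servings → $6.31.
kale only: max(2455/374, 389/59) = 6.593 servings → $6.92.
bell pepper + spinach with both tight: 2.169 servings and 3.19 servings → $5.83.
bell pepper + sweet potato with both tight: 1.278 servings and 5.435 servings → $4.35.
bell pepper + kale with both tight: 0.01432 servings and 6.558 servings → $6.90.
spinach + sweet potato: intersection lies outside the first quadrant.
spinach + kale: intersection lies outside the first quadrant.
sweet potato + kale: the both-tight solution has a negative serving — not a feasible corner.
Cheapest feasible corner: $4.35.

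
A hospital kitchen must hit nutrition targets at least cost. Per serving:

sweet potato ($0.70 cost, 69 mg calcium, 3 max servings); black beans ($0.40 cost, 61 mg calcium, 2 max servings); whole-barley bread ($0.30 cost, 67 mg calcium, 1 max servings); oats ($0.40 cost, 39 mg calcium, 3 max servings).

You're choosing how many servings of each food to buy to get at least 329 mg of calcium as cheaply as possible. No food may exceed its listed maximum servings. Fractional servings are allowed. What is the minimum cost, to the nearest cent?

Cost per mg of calcium: whole-barley bread $0.0045, black beans $0.0066, sweet potato $0.0101, oats $0.0103.
Take 1 serving of whole-barley bread: +67.0 mg calcium for $0.30 (total $0.30, still need 262.0 mg).
Take 2 servings of black beans: +122.0 mg calcium for $0.80 (total $1.10, still need 140.0 mg).
Take 2.029 servings of sweet potato: +140.0 mg calcium for $1.42 (total $2.52, still need 0.0 mg).
Filling from the cheapest source first is optimal under one linear minimum: $2.52.

$2.52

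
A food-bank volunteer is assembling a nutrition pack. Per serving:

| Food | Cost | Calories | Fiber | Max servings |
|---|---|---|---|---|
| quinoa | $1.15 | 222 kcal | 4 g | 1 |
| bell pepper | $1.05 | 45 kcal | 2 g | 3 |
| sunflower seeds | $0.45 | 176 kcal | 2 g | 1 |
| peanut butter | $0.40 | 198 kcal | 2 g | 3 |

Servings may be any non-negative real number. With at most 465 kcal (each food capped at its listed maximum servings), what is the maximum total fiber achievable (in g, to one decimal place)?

11.2 g

Fiber per kcal: bell pepper 0.04444, quinoa 0.01802, sunflower seeds 0.01136, peanut butter 0.0101.
Take 3 servings of bell pepper: uses 135 kcal, +6.0 g fiber (running total 6.0 g).
Take 1 serving of quinoa: uses 222 kcal, +4.0 g fiber (running total 10.0 g).
Take 0.6136 servings of sunflower seeds: uses 108 kcal, +1.2 g fiber (running total 11.2 g).
Greedy by best ratio exhausts the calories allowance optimally: 11.2 g.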